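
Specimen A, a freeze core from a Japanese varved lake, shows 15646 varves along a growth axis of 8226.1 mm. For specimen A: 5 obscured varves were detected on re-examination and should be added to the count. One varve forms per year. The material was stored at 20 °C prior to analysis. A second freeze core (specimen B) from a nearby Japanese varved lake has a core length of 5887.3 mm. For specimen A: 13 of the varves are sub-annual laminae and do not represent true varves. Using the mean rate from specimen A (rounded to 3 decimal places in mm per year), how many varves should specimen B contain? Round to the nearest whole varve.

Specimen A: after corrections the count is 15646 − 13 + 5 = 15638 varves.
A: 8226.1 mm over 15638 years gives 8226.1 / 15638 ≈ 0.526 mm/yr.
For B, 5887.3 / 0.526 = 11192.59 years ≈ 11193 varves.

11193 varves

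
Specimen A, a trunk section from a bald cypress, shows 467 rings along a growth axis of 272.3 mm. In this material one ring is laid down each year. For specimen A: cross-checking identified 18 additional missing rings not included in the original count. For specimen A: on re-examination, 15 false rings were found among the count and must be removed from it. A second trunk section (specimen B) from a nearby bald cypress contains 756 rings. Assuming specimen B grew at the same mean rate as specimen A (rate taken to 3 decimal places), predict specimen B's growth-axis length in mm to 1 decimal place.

437.7 mm

Specimen A: true ring count = 467 − 15 + 18 = 470.
A: Mean rate = 272.3 mm / 470 years ≈ 0.579 mm/yr.
Length of B = 0.579 × 756 = 437.7 mm.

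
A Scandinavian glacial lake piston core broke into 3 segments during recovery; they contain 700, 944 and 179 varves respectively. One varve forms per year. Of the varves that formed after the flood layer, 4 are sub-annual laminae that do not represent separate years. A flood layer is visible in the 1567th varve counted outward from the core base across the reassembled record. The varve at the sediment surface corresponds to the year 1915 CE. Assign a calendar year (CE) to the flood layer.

Total varves = 700 + 944 + 179 = 1823.
Between varve 1567 and the sediment surface there are 1823 − 1567 = 256 varves.
Excluding 4 false varves: 256 − 4 = 252.
1915 − 252 = 1663 CE.

1663 CE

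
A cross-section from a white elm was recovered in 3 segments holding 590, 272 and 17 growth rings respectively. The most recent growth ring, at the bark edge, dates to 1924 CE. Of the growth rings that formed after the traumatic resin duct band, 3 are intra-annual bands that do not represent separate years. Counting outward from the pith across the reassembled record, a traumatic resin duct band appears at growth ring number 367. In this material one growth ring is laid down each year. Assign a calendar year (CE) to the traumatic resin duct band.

1415 CE

Total growth rings = 590 + 272 + 17 = 879.
879 − 367 = 512 growth rings lie beyond the traumatic resin duct band toward the bark edge.
Excluding 3 false growth rings: 512 − 3 = 509.
The growth ring at the bark edge is 1924 CE, so the traumatic resin duct band dates to 1924 − 509 = 1415 CE.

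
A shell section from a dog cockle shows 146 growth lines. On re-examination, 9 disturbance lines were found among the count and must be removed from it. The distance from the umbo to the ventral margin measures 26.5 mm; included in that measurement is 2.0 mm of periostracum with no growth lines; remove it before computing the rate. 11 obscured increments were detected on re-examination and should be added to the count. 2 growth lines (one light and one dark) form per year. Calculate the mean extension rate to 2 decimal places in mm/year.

0.33 mm/year

Adjusted count: 146 − 9 + 11 = 148 growth lines.
With 2 growth lines per year, 148 / 2 = 74 years.
The growth record spans 26.5 − 2.0 = 24.5 mm.
Mean rate = 24.5 mm / 74 years ≈ 0.33 mm/year.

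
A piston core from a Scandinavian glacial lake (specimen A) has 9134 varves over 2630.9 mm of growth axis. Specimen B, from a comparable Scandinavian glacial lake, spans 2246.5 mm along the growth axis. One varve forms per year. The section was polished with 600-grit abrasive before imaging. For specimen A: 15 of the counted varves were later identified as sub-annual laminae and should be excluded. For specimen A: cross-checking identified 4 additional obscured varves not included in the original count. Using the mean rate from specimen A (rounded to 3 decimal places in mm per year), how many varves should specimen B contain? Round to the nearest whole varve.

7800 varves

Specimen A: true varve count = 9134 − 15 + 4 = 9123.
A: Mean rate = 2630.9 mm / 9123 years ≈ 0.288 mm/yr.
For B, 2246.5 / 0.288 = 7800.35 years ≈ 7800 varves.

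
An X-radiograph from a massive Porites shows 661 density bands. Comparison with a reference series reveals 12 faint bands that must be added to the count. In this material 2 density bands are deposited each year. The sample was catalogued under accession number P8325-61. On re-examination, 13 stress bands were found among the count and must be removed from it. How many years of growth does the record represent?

True density band count = 661 − 13 + 12 = 660.
660 density bands at 2 per year is 660 / 2 = 330 years.

330 years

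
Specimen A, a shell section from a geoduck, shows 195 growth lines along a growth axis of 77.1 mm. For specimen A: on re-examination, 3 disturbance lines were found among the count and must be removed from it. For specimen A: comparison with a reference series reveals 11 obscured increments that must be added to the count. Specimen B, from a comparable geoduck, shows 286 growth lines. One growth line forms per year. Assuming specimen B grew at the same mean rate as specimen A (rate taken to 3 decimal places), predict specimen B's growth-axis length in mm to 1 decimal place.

108.7 mm

Specimen A: correcting the raw count gives 195 − 3 + 11 = 203 true growth lines.
A: Mean rate = 77.1 mm / 203 years ≈ 0.380 mm/year.
For B, 0.380 mm/year × 286 years = 108.7 mm.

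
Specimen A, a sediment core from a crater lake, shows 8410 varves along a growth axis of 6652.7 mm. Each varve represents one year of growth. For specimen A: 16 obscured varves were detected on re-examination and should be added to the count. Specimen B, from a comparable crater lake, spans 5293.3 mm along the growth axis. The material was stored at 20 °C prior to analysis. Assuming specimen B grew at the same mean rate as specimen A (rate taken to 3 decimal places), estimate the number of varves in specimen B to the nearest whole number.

Specimen A: correcting the raw count gives 8410 + 16 = 8426 true varves.
A: 6652.7 mm over 8426 years gives 6652.7 / 8426 ≈ 0.790 mm/yr.
Specimen B: 5293.3 mm / 0.790 mm per year = 6700.38 years ≈ 6700 varves.

6700 varves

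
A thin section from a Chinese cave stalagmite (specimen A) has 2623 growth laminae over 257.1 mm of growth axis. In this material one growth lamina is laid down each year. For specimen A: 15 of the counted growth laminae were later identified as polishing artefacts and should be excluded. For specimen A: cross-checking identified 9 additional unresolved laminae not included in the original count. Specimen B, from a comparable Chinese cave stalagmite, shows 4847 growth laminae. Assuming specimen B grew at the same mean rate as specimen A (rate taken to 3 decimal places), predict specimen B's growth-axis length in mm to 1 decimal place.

Specimen A: adjusted count: 2623 − 15 + 9 = 2617 growth laminae.
A: 257.1 mm over 2617 years gives 257.1 / 2617 ≈ 0.098 mm per year.
For B, 0.098 mm/year × 4847 years = 475.0 mm.

475.0 mm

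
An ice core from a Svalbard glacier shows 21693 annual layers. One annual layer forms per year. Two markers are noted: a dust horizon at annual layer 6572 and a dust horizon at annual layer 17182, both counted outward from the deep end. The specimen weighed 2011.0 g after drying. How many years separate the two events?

10610 yr

The two markers are separated by 17182 − 6572 = 10610 annual layers.
That is 10610 years at one annual layer per year.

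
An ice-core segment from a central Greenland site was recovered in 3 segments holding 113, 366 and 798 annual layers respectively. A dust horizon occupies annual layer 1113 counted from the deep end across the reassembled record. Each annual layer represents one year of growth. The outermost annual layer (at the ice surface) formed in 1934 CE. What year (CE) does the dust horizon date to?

Total annual layers = 113 + 366 + 798 = 1277.
The dust horizon sits at annual layer 1113 from the deep end, so 1277 − 1113 = 164 annual layers formed after it.
1934 − 164 = 1770 CE.

1770 CE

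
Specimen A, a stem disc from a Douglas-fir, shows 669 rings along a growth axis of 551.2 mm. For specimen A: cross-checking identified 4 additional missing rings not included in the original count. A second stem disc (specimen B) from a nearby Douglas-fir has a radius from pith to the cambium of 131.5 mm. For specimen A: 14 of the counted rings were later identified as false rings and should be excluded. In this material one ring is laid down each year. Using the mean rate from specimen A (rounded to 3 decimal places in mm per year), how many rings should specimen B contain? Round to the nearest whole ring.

157 rings

Specimen A: adjusted count: 669 − 14 + 4 = 659 rings.
A: Extension rate ≈ 551.2 / 659 = 0.836 mm/yr.
B spans 131.5 / 0.836 = 157.30 years ≈ 157 rings.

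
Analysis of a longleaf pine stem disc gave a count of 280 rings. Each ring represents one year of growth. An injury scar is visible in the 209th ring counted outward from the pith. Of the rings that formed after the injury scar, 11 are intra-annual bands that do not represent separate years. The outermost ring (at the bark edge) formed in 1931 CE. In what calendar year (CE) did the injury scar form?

The injury scar sits at ring 209 from the pith, so 280 − 209 = 71 rings formed after it.
71 − 11 false = 60 true rings after the injury scar.
1931 − 60 = 1871 CE.

1871 CE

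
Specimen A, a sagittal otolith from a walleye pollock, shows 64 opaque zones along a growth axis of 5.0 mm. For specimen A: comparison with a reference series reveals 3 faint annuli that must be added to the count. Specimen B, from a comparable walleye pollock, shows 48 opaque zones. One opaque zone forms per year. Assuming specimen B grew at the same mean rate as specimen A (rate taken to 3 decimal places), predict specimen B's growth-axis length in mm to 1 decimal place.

Specimen A: after corrections the count is 64 + 3 = 67 opaque zones.
A: 5.0 mm over 67 years gives 5.0 / 67 ≈ 0.075 mm per year.
B's length ≈ 0.075 × 48 = 3.6 mm.

3.6 mm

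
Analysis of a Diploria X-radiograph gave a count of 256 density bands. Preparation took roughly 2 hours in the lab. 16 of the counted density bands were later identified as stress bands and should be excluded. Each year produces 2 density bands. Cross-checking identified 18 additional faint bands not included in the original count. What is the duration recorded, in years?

After corrections the count is 256 − 16 + 18 = 258 density bands.
With 2 density bands per year, 258 / 2 = 129 years.

129 yr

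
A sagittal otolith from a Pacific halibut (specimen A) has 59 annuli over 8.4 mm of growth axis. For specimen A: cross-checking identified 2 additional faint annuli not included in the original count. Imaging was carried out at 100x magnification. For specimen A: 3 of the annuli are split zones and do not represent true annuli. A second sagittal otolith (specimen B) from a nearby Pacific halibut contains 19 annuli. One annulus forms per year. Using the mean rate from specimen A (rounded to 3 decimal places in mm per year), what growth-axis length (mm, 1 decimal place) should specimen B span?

2.8 mm

Specimen A: correcting the raw count gives 59 − 3 + 2 = 58 true annuli.
A: Mean rate = 8.4 mm / 58 years ≈ 0.145 mm per year.
Length of B = 0.145 × 19 = 2.8 mm.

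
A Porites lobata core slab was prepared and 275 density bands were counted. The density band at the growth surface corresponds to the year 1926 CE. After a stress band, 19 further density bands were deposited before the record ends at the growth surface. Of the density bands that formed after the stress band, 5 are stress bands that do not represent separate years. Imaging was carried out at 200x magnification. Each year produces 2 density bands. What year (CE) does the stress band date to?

1919 CE

19 density bands post-date the stress band.
Excluding 5 false density bands: 19 − 5 = 14.
With 2 density bands per year, 14 / 2 = 7 years.
1926 − 7 = 1919 CE.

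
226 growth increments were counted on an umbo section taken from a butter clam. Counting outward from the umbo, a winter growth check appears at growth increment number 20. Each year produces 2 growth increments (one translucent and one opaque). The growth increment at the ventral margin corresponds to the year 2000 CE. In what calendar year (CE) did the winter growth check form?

226 − 20 = 206 growth increments lie beyond the winter growth check toward the ventral margin.
Dividing by 2 growth increments per year: 206 / 2 = 103 years.
2000 − 103 = 1897 CE.

1897 CE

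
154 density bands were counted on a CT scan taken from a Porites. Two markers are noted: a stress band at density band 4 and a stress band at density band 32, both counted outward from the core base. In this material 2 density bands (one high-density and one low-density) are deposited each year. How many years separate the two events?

14 yr

32 − 4 = 28 density bands lie between the two events.
28 density bands at 2 per year is 28 / 2 = 14 years.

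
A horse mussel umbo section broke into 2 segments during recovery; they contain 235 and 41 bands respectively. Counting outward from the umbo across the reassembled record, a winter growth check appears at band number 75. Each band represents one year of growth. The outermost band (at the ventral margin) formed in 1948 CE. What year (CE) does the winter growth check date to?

1747 CE

Total bands = 235 + 41 = 276.
276 − 75 = 201 bands lie beyond the winter growth check toward the ventral margin.
Counting back 201 years from 1948 CE places the winter growth check in 1948 − 201 = 1747 CE.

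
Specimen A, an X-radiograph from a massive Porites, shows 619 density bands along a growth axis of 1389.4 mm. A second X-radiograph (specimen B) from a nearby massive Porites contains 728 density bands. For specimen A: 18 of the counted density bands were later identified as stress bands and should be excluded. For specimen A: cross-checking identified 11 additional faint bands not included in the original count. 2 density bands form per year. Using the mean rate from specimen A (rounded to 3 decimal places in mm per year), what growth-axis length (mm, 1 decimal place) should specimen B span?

Specimen A: adjusted count: 619 − 18 + 11 = 612 density bands.
Specimen A: with 2 density bands per year, 612 / 2 = 306 years.
A: Mean rate = 1389.4 mm / 306 years ≈ 4.541 mm/year.
Specimen B: with 2 density bands per year, 728 / 2 = 364 years. For B, 4.541 mm/year × 364 years = 1652.9 mm.

1652.9 mm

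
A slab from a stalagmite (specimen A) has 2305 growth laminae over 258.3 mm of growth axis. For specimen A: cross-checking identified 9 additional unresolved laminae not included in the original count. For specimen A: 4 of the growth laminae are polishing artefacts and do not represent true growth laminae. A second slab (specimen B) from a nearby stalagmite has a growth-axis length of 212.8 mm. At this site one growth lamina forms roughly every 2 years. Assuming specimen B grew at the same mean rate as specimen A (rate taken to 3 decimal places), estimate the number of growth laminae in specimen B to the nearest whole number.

Specimen A: true growth lamina count = 2305 − 4 + 9 = 2310.
Specimen A: multiplying by 2 years per growth lamina: 2310 × 2 = 4620 years.
A: 258.3 mm over 4620 years gives 258.3 / 4620 ≈ 0.056 mm per year.
B spans 212.8 / 0.056 = 3800.00 years; at 2 years per growth lamina that is 3800.00 / 2 ≈ 1900 growth laminae.

1900 growth laminae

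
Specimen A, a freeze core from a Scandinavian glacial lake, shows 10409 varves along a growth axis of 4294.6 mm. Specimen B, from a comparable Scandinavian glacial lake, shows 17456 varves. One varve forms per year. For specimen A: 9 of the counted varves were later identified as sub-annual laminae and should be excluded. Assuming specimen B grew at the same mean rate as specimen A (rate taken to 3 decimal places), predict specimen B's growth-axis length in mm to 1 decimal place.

7209.3 mm

Specimen A: correcting the raw count gives 10409 − 9 = 10400 true varves.
A: Extension rate ≈ 4294.6 / 10400 = 0.413 mm/year.
For B, 0.413 mm/year × 17456 years = 7209.3 mm.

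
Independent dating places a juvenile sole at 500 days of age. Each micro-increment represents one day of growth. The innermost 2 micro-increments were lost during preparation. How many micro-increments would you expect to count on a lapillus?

Expected micro-increments over 500 days: 500.
Less the 2 uncaptured micro-increments: 500 − 2 = 498.

498 micro-increments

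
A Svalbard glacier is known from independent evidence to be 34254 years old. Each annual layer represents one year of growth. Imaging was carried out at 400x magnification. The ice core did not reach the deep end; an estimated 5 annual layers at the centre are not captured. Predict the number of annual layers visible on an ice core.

34249 annual layers

Expected annual layers over 34254 years: 34254.
Subtracting the 5 annual layers not captured gives 34254 − 5 = 34249 annual layers in the record.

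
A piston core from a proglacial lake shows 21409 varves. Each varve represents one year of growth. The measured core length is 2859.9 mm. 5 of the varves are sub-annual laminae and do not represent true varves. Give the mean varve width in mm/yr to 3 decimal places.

After corrections the count is 21409 − 5 = 21404 varves.
Mean rate = 2859.9 mm / 21404 years ≈ 0.134 mm/yr.

0.134 mm/yr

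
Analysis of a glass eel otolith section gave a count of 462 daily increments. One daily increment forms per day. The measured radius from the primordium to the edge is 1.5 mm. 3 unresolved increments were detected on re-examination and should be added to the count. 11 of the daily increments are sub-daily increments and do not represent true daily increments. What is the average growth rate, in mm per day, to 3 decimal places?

Correcting the raw count gives 462 − 11 + 3 = 454 true daily increments.
1.5 mm over 454 days gives 1.5 / 454 ≈ 0.003 mm per day.

0.003 mm per day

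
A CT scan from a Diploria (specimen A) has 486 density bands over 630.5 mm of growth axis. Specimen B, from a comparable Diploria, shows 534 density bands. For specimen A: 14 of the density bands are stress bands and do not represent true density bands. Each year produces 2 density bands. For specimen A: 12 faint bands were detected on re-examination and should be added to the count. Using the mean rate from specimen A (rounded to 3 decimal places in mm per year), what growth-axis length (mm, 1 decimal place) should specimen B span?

Specimen A: adjusted count: 486 − 14 + 12 = 484 density bands.
Specimen A: with 2 density bands per year, 484 / 2 = 242 years.
A: Mean rate = 630.5 mm / 242 years ≈ 2.605 mm per year.
Specimen B: dividing by 2 density bands per year: 534 / 2 = 267 years. B's length ≈ 2.605 × 267 = 695.5 mm.

695.5 mm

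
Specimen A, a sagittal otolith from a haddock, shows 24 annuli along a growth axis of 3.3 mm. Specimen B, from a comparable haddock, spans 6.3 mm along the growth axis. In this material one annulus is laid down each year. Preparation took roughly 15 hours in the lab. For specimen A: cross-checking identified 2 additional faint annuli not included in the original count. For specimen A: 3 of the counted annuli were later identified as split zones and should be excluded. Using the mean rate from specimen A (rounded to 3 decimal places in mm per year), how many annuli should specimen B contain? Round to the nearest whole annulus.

44 annuli

Specimen A: true annulus count = 24 − 3 + 2 = 23.
A: 3.3 mm over 23 years gives 3.3 / 23 ≈ 0.143 mm per year.
Specimen B: 6.3 mm / 0.143 mm per year = 44.06 years ≈ 44 annuli.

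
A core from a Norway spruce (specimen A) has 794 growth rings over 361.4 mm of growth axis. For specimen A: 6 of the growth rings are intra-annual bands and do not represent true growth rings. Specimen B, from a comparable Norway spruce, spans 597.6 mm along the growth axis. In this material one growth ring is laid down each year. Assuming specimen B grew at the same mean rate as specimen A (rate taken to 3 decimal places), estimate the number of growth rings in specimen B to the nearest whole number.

1302 growth rings

Specimen A: correcting the raw count gives 794 − 6 = 788 true growth rings.
A: Mean rate = 361.4 mm / 788 years ≈ 0.459 mm/yr.
For B, 597.6 / 0.459 = 1301.96 years ≈ 1302 growth rings.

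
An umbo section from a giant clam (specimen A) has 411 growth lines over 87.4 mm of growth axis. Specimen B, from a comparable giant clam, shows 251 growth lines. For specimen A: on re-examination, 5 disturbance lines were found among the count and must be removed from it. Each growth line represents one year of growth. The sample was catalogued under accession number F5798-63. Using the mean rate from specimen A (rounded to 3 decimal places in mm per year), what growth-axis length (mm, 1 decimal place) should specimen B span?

Specimen A: after corrections the count is 411 − 5 = 406 growth lines.
A: 87.4 mm over 406 years gives 87.4 / 406 ≈ 0.215 mm/year.
Length of B = 0.215 × 251 = 54.0 mm.

54.0 mm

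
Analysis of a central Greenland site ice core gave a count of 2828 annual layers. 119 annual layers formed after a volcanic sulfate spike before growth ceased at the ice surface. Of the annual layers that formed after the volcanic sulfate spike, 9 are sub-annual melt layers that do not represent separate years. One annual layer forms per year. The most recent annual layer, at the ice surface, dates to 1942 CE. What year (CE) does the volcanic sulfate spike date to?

1832 CE

119 annual layers post-date the volcanic sulfate spike.
Excluding 9 false annual layers: 119 − 9 = 110.
The annual layer at the ice surface is 1942 CE, so the volcanic sulfate spike dates to 1942 − 110 = 1832 CE.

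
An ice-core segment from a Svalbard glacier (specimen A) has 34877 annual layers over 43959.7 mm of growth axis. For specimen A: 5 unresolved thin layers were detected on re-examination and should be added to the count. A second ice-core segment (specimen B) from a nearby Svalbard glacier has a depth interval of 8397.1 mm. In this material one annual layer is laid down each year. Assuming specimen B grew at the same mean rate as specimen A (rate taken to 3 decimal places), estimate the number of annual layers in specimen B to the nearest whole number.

6664 annual layers

Specimen A: adjusted count: 34877 + 5 = 34882 annual layers.
A: 43959.7 mm over 34882 years gives 43959.7 / 34882 ≈ 1.260 mm/yr.
For B, 8397.1 / 1.260 = 6664.37 years ≈ 6664 annual layers.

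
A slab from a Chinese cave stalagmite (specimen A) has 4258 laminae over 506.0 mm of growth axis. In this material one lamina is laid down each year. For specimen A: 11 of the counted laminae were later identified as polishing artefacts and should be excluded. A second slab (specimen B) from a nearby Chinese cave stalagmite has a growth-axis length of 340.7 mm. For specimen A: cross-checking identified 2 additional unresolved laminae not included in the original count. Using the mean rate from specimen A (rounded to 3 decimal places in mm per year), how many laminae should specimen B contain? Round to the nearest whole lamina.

Specimen A: adjusted count: 4258 − 11 + 2 = 4249 laminae.
A: Extension rate ≈ 506.0 / 4249 = 0.119 mm/yr.
For B, 340.7 / 0.119 = 2863.03 years ≈ 2863 laminae.

2863 laminae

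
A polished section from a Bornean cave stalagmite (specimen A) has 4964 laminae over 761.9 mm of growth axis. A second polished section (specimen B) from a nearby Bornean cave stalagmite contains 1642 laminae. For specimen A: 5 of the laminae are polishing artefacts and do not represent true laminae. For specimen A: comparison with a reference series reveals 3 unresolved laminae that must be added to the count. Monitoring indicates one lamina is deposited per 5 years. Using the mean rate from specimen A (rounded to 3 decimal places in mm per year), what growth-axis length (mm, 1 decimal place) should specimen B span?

Specimen A: true lamina count = 4964 − 5 + 3 = 4962.
Specimen A: multiplying by 5 years per lamina: 4962 × 5 = 24810 years.
A: Extension rate ≈ 761.9 / 24810 = 0.031 mm/yr.
Specimen B: 1642 laminae at 5 years each span 1642 × 5 = 8210 years. For B, 0.031 mm/year × 8210 years = 254.5 mm.

254.5 mm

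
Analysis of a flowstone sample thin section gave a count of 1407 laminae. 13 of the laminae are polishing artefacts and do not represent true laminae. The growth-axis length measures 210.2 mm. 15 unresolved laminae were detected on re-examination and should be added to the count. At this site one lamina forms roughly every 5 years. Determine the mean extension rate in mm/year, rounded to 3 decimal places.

Correcting the raw count gives 1407 − 13 + 15 = 1409 true laminae.
At 5 years per lamina, 1409 × 5 = 7045 years.
Mean rate = 210.2 mm / 7045 years ≈ 0.030 mm/year.

0.030 mm/year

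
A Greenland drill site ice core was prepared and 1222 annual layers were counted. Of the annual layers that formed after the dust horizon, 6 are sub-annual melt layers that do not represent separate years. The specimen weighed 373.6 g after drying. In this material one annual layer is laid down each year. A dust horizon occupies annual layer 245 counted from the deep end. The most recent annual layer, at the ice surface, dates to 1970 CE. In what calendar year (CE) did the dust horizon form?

999 CE

1222 − 245 = 977 annual layers lie beyond the dust horizon toward the ice surface.
977 − 6 false = 971 true annual layers after the dust horizon.
Counting back 971 years from 1970 CE places the dust horizon in 1970 − 971 = 999 CE.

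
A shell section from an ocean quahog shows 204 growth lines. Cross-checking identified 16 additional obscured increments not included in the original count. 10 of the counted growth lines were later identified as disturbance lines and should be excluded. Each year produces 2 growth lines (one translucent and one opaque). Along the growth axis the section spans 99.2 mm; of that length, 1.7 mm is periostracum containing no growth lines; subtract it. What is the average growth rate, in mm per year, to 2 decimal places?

0.93 mm per year

Adjusted count: 204 − 10 + 16 = 210 growth lines.
210 growth lines at 2 per year is 210 / 2 = 105 years.
Removing the 1.7 mm offcut leaves 99.2 − 1.7 = 97.5 mm.
97.5 mm over 105 years gives 97.5 / 105 ≈ 0.93 mm per year.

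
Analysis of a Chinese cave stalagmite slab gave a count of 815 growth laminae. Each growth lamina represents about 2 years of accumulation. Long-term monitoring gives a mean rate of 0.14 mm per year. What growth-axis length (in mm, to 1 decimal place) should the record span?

228.2 mm

Multiplying by 2 years per growth lamina: 815 × 2 = 1630 years.
Length ≈ 0.14 × 1630 = 228.2 mm.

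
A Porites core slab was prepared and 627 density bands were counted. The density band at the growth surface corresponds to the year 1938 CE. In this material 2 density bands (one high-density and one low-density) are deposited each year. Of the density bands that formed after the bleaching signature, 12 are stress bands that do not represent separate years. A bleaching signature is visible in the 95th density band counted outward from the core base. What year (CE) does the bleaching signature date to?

The bleaching signature sits at density band 95 from the core base, so 627 − 95 = 532 density bands formed after it.
532 − 12 false = 520 true density bands after the bleaching signature.
With 2 density bands per year, 520 / 2 = 260 years.
Counting back 260 years from 1938 CE places the bleaching signature in 1938 − 260 = 1678 CE.

1678 CE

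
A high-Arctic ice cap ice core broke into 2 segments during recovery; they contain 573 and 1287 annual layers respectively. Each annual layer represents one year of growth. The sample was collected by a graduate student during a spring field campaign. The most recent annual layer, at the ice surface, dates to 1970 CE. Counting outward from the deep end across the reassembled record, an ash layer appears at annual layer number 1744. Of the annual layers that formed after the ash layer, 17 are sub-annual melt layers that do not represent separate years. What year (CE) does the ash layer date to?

1871 CE

Total annual layers = 573 + 1287 = 1860.
Between annual layer 1744 and the ice surface there are 1860 − 1744 = 116 annual layers.
Removing the 17 false annual layers leaves 116 − 17 = 99 true annual layers beyond the ash layer.
1970 − 99 = 1871 CE.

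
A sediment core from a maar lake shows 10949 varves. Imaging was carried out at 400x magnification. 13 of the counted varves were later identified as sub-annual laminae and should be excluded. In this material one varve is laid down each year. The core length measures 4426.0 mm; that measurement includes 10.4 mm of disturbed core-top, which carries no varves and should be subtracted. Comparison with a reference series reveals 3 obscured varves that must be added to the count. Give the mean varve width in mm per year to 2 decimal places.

Correcting the raw count gives 10949 − 13 + 3 = 10939 true varves.
Net length = 4426.0 − 10.4 = 4415.6 mm.
Extension rate ≈ 4415.6 / 10939 = 0.40 mm per year.

0.40 mm per year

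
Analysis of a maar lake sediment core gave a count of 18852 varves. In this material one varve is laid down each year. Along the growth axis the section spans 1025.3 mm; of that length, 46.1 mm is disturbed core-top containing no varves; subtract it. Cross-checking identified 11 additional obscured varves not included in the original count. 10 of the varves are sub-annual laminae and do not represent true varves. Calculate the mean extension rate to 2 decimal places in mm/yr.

0.05 mm/yr

After corrections the count is 18852 − 10 + 11 = 18853 varves.
Removing the 46.1 mm offcut leaves 1025.3 − 46.1 = 979.2 mm.
979.2 mm over 18853 years gives 979.2 / 18853 ≈ 0.05 mm/yr.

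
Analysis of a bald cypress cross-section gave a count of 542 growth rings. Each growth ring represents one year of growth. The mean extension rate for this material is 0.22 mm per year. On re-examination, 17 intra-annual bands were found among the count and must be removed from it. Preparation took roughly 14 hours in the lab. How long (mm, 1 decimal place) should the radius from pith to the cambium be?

Correcting the raw count gives 542 − 17 = 525 true growth rings.
525 years at 0.22 mm/year gives 0.22 × 525 = 115.5 mm.

115.5 mm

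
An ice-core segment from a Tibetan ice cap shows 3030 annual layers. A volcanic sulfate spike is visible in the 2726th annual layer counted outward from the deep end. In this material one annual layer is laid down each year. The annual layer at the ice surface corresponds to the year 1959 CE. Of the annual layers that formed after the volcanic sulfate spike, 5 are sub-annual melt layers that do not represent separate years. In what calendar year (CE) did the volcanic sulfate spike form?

3030 − 2726 = 304 annual layers lie beyond the volcanic sulfate spike toward the ice surface.
Removing the 5 false annual layers leaves 304 − 5 = 299 true annual layers beyond the volcanic sulfate spike.
The annual layer at the ice surface is 1959 CE, so the volcanic sulfate spike dates to 1959 − 299 = 1660 CE.

1660 CE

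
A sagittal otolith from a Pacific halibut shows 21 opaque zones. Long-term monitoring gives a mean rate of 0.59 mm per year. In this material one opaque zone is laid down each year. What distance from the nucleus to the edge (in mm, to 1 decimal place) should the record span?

12.4 mm

The record spans 21 years at 0.59 mm per year.
21 years at 0.59 mm/year gives 0.59 × 21 = 12.4 mm.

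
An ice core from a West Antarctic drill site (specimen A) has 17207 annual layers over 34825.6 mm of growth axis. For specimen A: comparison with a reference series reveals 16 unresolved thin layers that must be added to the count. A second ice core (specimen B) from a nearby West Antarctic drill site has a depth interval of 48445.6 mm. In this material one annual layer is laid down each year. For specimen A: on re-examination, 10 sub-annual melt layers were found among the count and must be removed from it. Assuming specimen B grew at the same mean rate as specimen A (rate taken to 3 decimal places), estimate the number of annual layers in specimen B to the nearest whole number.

23947 annual layers

Specimen A: after corrections the count is 17207 − 10 + 16 = 17213 annual layers.
A: Mean rate = 34825.6 mm / 17213 years ≈ 2.023 mm/year.
Specimen B: 48445.6 mm / 2.023 mm per year = 23947.40 years ≈ 23947 annual layers.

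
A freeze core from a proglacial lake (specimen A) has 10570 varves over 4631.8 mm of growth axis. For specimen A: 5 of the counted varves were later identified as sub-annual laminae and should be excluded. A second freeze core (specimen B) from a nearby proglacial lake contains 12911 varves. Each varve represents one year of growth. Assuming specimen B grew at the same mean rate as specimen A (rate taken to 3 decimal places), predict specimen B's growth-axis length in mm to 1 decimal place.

5655.0 mm

Specimen A: adjusted count: 10570 − 5 = 10565 varves.
A: Extension rate ≈ 4631.8 / 10565 = 0.438 mm/yr.
For B, 0.438 mm/year × 12911 years = 5655.0 mm.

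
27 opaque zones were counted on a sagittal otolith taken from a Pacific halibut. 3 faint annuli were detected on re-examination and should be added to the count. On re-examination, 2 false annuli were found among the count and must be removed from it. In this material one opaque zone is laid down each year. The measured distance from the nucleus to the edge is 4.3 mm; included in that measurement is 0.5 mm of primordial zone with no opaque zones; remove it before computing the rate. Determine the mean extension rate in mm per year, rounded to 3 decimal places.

Correcting the raw count gives 27 − 2 + 3 = 28 true opaque zones.
The growth record spans 4.3 − 0.5 = 3.8 mm.
3.8 mm over 28 years gives 3.8 / 28 ≈ 0.136 mm per year.

0.136 mm per year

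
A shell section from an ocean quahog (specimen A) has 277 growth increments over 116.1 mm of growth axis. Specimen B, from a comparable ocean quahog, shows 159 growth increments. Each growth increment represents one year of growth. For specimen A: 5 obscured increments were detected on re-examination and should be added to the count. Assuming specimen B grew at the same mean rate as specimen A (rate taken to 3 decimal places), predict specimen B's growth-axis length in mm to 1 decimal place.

65.5 mm

Specimen A: after corrections the count is 277 + 5 = 282 growth increments.
A: Extension rate ≈ 116.1 / 282 = 0.412 mm/year.
Length of B = 0.412 × 159 = 65.5 mm.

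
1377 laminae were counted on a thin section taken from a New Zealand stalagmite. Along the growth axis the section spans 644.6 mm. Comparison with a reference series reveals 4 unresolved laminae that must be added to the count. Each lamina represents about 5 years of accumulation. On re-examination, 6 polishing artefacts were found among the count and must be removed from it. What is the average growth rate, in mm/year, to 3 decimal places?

True lamina count = 1377 − 6 + 4 = 1375.
Multiplying by 5 years per lamina: 1375 × 5 = 6875 years.
Extension rate ≈ 644.6 / 6875 = 0.094 mm/year.

0.094 mm/year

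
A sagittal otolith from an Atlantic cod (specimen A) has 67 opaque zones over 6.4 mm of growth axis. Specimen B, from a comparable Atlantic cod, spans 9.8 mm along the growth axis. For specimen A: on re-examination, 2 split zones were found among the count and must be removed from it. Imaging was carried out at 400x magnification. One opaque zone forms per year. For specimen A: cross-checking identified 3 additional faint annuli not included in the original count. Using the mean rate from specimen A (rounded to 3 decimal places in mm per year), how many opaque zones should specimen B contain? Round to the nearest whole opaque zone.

Specimen A: adjusted count: 67 − 2 + 3 = 68 opaque zones.
A: Extension rate ≈ 6.4 / 68 = 0.094 mm/year.
B spans 9.8 / 0.094 = 104.26 years ≈ 104 opaque zones.

104 opaque zones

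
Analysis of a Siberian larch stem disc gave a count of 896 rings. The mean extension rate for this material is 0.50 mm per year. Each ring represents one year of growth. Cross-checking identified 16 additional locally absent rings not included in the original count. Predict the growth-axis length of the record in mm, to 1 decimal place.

456.0 mm

After corrections the count is 896 + 16 = 912 rings.
Predicted length = 0.50 mm/year × 912 years = 456.0 mm.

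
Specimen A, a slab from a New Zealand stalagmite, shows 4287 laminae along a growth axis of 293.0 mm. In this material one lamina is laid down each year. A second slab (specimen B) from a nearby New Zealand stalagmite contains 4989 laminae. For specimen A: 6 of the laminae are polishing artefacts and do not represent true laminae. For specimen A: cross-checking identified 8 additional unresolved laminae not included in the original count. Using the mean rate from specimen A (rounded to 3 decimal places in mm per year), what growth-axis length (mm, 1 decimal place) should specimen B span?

Specimen A: correcting the raw count gives 4287 − 6 + 8 = 4289 true laminae.
A: Extension rate ≈ 293.0 / 4289 = 0.068 mm per year.
For B, 0.068 mm/year × 4989 years = 339.3 mm.

339.3 mm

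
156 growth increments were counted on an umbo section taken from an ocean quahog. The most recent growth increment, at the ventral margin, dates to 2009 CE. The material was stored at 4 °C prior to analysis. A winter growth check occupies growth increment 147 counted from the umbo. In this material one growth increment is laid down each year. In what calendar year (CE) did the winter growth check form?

2000 CE

156 − 147 = 9 growth increments lie beyond the winter growth check toward the ventral margin.
2009 − 9 = 2000 CE.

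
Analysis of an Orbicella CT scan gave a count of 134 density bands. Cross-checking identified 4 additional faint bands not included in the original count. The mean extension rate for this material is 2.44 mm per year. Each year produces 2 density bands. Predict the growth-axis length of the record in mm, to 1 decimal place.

After corrections the count is 134 + 4 = 138 density bands.
Dividing by 2 density bands per year: 138 / 2 = 69 years.
Predicted length = 2.44 mm/year × 69 years = 168.4 mm.

168.4 mm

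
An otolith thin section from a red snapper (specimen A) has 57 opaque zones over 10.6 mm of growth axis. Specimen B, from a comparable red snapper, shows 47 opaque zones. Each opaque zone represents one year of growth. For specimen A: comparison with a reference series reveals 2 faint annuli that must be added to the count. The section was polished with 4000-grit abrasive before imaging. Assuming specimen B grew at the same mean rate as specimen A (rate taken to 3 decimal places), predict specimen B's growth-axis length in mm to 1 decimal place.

Specimen A: true opaque zone count = 57 + 2 = 59.
A: 10.6 mm over 59 years gives 10.6 / 59 ≈ 0.180 mm/year.
B's length ≈ 0.180 × 47 = 8.5 mm.

8.5 mm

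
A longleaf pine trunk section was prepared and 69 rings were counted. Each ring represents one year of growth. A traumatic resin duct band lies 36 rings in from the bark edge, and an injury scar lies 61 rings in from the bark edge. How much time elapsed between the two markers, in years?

25 years

Separation: 61 − 36 = 25 rings.
At one ring per year, 25 years elapsed between them.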